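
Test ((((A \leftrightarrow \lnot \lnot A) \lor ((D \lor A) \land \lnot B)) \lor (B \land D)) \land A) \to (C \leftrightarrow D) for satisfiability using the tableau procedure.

Satisfiable

Initial set: {(((((A \leftrightarrow \lnot \lnot A) \lor ((D \lor A) \land \lnot B)) \lor (B \land D)) \land A) \to (C \leftrightarrow D))}.
(((((A \leftrightarrow \lnot \lnot A) \lor ((D \lor A) \land \lnot B)) \lor (B \land D)) \land A) \to (C \leftrightarrow D)): β-rule — branch into \lnot ((((A \leftrightarrow \lnot \lnot A) \lor ((D \lor A) \land \lnot B)) \lor (B \land D)) \land A)  //  (C \leftrightarrow D).
  branch 1 (add \lnot ((((A \leftrightarrow \lnot \lnot A) \lor ((D \lor A) \land \lnot B)) \lor (B \land D)) \land A)):
    \lnot ((((A \leftrightarrow \lnot \lnot A) \lor ((D \lor A) \land \lnot B)) \lor (B \land D)) \land A): β-rule — branch into \lnot (((A \leftrightarrow \lnot \lnot A) \lor ((D \lor A) \land \lnot B)) \lor (B \land D))  //  \lnot A.
      branch 1.1 (add \lnot (((A \leftrightarrow \lnot \lnot A) \lor ((D \lor A) \land \lnot B)) \lor (B \land D))):
        \lnot (((A \leftrightarrow \lnot \lnot A) \lor ((D \lor A) \land \lnot B)) \lor (B \land D)): α-rule — add \lnot ((A \leftrightarrow \lnot \lnot A) \lor ((D \lor A) \land \lnot B)), \lnot (B \land D).
        \lnot ((A \leftrightarrow \lnot \lnot A) \lor ((D \lor A) \land \lnot B)): α-rule — add \lnot (A \leftrightarrow \lnot \lnot A), \lnot ((D \lor A) \land \lnot B).
        \lnot (B \land D): β-rule — branch into \lnot B  //  \lnot D.
          branch 1.1.1 (add \lnot B):
            \lnot (A \leftrightarrow \lnot \lnot A): β-rule — branch into A, \lnot \lnot \lnot A  //  \lnot A, \lnot \lnot A.
              branch 1.1.1.1 (add A, \lnot \lnot \lnot A):
                \lnot \lnot \lnot A: drop double negation, giving \lnot A.
                × closes — contains both A and \lnot A.
              branch 1.1.1.2 (add \lnot A, \lnot \lnot A):
                \lnot \lnot A: drop double negation, giving A.
                × closes — contains both A and \lnot A.
          branch 1.1.2 (add \lnot D):
            \lnot (A \leftrightarrow \lnot \lnot A): β-rule — branch into A, \lnot \lnot \lnot A  //  \lnot A, \lnot \lnot A.
              branch 1.1.2.1 (add A, \lnot \lnot \lnot A):
                \lnot \lnot \lnot A: drop double negation, giving \lnot A.
                × closes — contains both A and \lnot A.
              branch 1.1.2.2 (add \lnot A, \lnot \lnot A):
                \lnot \lnot A: drop double negation, giving A.
                × closes — contains both A and \lnot A.
      branch 1.2 (add \lnot A):
        ○ open, literals {A=F}.
  branch 2 (add (C \leftrightarrow D)):
    (C \leftrightarrow D): β-rule — branch into C, D  //  \lnot C, \lnot D.
      branch 2.1 (add C, D):
        ○ open, literals {C=T, D=T}.
      branch 2.2 (add \lnot C, \lnot D):
        ○ open, literals {C=F, D=F}.
4 branches closed, 3 open.
An open branch gives a satisfying assignment: A=F.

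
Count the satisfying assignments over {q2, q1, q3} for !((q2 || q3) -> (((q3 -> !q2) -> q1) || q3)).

1

Initial set: {!((q2 || q3) -> (((q3 -> !q2) -> q1) || q3))}.
!((q2 || q3) -> (((q3 -> !q2) -> q1) || q3)): α-rule — add (q2 || q3), !(((q3 -> !q2) -> q1) || q3).
!(((q3 -> !q2) -> q1) || q3): α-rule — add !((q3 -> !q2) -> q1), !q3.
!((q3 -> !q2) -> q1): α-rule — add (q3 -> !q2), !q1.
(q2 || q3): β-rule — branch into q2  //  q3.
  branch 1 (add q2):
    (q3 -> !q2): β-rule — branch into !q3  //  !q2.
      branch 1.1 (add !q3):
        ○ open, literals {q1=F, q2=T, q3=F}.
      branch 1.2 (add !q2):
        × closes — contains both q2 and !q2.
  branch 2 (add q3):
    × closes — contains both q3 and !q3.
2 branches closed, 1 open.
Each open branch fixes some atoms; the unmentioned ones are free. Counting distinct full assignments: branch {q1=F, q2=T, q3=F} (none free) contributes 1 new. Total: 1.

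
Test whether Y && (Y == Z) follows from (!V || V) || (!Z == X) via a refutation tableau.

No

Initial set: {((!V || V) || (!Z == X)); !(Y && (Y == Z))}.
((!V || V) || (!Z == X)): β-rule — branch into (!V || V)  //  (!Z == X).
  branch 1 (add (!V || V)):
    !(Y && (Y == Z)): β-rule — branch into !Y  //  !(Y == Z).
      branch 1.1 (add !Y):
        (!V || V): β-rule — branch into !V  //  V.
          branch 1.1.1 (add !V):
            ○ open, literals {V=false, Y=false}.
          branch 1.1.2 (add V):
            ○ open, literals {V=true, Y=false}.
      branch 1.2 (add !(Y == Z)):
        (!V || V): β-rule — branch into !V  //  V.
          branch 1.2.1 (add !V):
            !(Y == Z): β-rule — branch into Y, !Z  //  !Y, Z.
              branch 1.2.1.1 (add Y, !Z):
                ○ open, literals {V=false, Y=true, Z=false}.
              branch 1.2.1.2 (add !Y, Z):
                ○ open, literals {V=false, Y=false, Z=true}.
          branch 1.2.2 (add V):
            !(Y == Z): β-rule — branch into Y, !Z  //  !Y, Z.
              branch 1.2.2.1 (add Y, !Z):
                ○ open, literals {V=true, Y=true, Z=false}.
              branch 1.2.2.2 (add !Y, Z):
                ○ open, literals {V=true, Y=false, Z=true}.
  branch 2 (add (!Z == X)):
    !(Y && (Y == Z)): β-rule — branch into !Y  //  !(Y == Z).
      branch 2.1 (add !Y):
        (!Z == X): β-rule — branch into !Z, X  //  !!Z, !X.
          branch 2.1.1 (add !Z, X):
            ○ open, literals {X=true, Y=false, Z=false}.
          branch 2.1.2 (add !!Z, !X):
            ○ open, literals {X=false, Y=false, Z=true}.
      branch 2.2 (add !(Y == Z)):
        (!Z == X): β-rule — branch into !Z, X  //  !!Z, !X.
          branch 2.2.1 (add !Z, X):
            !(Y == Z): β-rule — branch into Y, !Z  //  !Y, Z.
              branch 2.2.1.1 (add Y, !Z):
                ○ open, literals {X=true, Y=true, Z=false}.
              branch 2.2.1.2 (add !Y, Z):
                × closes — contains both Z and !Z.
          branch 2.2.2 (add !!Z, !X):
            !(Y == Z): β-rule — branch into Y, !Z  //  !Y, Z.
              branch 2.2.2.1 (add Y, !Z):
                × closes — contains both Z and !Z.
              branch 2.2.2.2 (add !Y, Z):
                ○ open, literals {X=false, Y=false, Z=true}.
2 branches closed, 10 open.
An open branch gives a countermodel: V=false, Y=false (unmentioned atoms arbitrary); the premises hold there but the conclusion fails.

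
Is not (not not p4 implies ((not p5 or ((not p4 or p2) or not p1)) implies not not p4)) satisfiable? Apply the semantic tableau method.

Initial set: {T not (not not p4 implies ((not p5 or ((not p4 or p2) or not p1)) implies not not p4))}.
T not (not not p4 implies ((not p5 or ((not p4 or p2) or not p1)) implies not not p4)): α-rule — add T not not p4, F ((not p5 or ((not p4 or p2) or not p1)) implies not not p4).
T not not p4: drop double negation, giving T p4.
F ((not p5 or ((not p4 or p2) or not p1)) implies not not p4): α-rule — add T (not p5 or ((not p4 or p2) or not p1)), F not not p4.
F not not p4: drop double negation, giving F p4.
× closes — contains both p4 and not p4.
All 1 branch closes.
Every branch closed; the formula is unsatisfiable.

Unsatisfiable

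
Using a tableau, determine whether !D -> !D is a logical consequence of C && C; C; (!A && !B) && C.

Initial set: {(C && C); C; ((!A && !B) && C); !(!D -> !D)}.
(C && C): α-rule — add C, C.
((!A && !B) && C): α-rule — add (!A && !B), C.
!(!D -> !D): α-rule — add !D, !!D.
× closes — contains both D and !D.
All 1 branch closes.
Every branch closed, so the premises entail the conclusion.

Yes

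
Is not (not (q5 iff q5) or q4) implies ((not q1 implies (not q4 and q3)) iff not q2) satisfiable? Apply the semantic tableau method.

Satisfiable

Initial set: {(not (not (q5 iff q5) or q4) implies ((not q1 implies (not q4 and q3)) iff not q2))}.
(not (not (q5 iff q5) or q4) implies ((not q1 implies (not q4 and q3)) iff not q2)): β-rule — branch into not not (not (q5 iff q5) or q4)  //  ((not q1 implies (not q4 and q3)) iff not q2).
  branch 1 (add not not (not (q5 iff q5) or q4)):
    not not (not (q5 iff q5) or q4): β-rule — branch into not (q5 iff q5)  //  q4.
      branch 1.1 (add not (q5 iff q5)):
        not (q5 iff q5): β-rule — branch into q5, not q5  //  not q5, q5.
          branch 1.1.1 (add q5, not q5):
            × closes — contains both q5 and not q5.
          branch 1.1.2 (add not q5, q5):
            × closes — contains both q5 and not q5.
      branch 1.2 (add q4):
        ○ open, literals {q4=1}.
  branch 2 (add ((not q1 implies (not q4 and q3)) iff not q2)):
    ((not q1 implies (not q4 and q3)) iff not q2): β-rule — branch into (not q1 implies (not q4 and q3)), not q2  //  not (not q1 implies (not q4 and q3)), not not q2.
      branch 2.1 (add (not q1 implies (not q4 and q3)), not q2):
        (not q1 implies (not q4 and q3)): β-rule — branch into not not q1  //  (not q4 and q3).
          branch 2.1.1 (add not not q1):
            ○ open, literals {q1=1, q2=0}.
          branch 2.1.2 (add (not q4 and q3)):
            (not q4 and q3): α-rule — add not q4, q3.
            ○ open, literals {q2=0, q3=1, q4=0}.
      branch 2.2 (add not (not q1 implies (not q4 and q3)), not not q2):
        not (not q1 implies (not q4 and q3)): α-rule — add not q1, not (not q4 and q3).
        not (not q4 and q3): β-rule — branch into not not q4  //  not q3.
          branch 2.2.1 (add not not q4):
            ○ open, literals {q1=0, q2=1, q4=1}.
          branch 2.2.2 (add not q3):
            ○ open, literals {q1=0, q2=1, q3=0}.
2 branches closed, 5 open.
An open branch gives a satisfying assignment: q4=1.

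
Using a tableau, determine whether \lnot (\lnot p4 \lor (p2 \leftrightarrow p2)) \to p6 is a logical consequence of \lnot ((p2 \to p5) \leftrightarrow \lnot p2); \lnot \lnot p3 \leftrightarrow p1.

Yes

Initial set: {\lnot ((p2 \to p5) \leftrightarrow \lnot p2); (\lnot \lnot p3 \leftrightarrow p1); \lnot (\lnot (\lnot p4 \lor (p2 \leftrightarrow p2)) \to p6)}.
\lnot (\lnot (\lnot p4 \lor (p2 \leftrightarrow p2)) \to p6): α-rule — add \lnot (\lnot p4 \lor (p2 \leftrightarrow p2)), \lnot p6.
\lnot (\lnot p4 \lor (p2 \leftrightarrow p2)): α-rule — add \lnot \lnot p4, \lnot (p2 \leftrightarrow p2).
\lnot ((p2 \to p5) \leftrightarrow \lnot p2): β-rule — branch into (p2 \to p5), \lnot \lnot p2  //  \lnot (p2 \to p5), \lnot p2.
  branch 1 (add (p2 \to p5), \lnot \lnot p2):
    (\lnot \lnot p3 \leftrightarrow p1): β-rule — branch into \lnot \lnot p3, p1  //  \lnot \lnot \lnot p3, \lnot p1.
      branch 1.1 (add \lnot \lnot p3, p1):
        \lnot \lnot p3: drop double negation, giving p3.
        \lnot (p2 \leftrightarrow p2): β-rule — branch into p2, \lnot p2  //  \lnot p2, p2.
          branch 1.1.1 (add p2, \lnot p2):
            × closes — contains both p2 and \lnot p2.
          branch 1.1.2 (add \lnot p2, p2):
            × closes — contains both p2 and \lnot p2.
      branch 1.2 (add \lnot \lnot \lnot p3, \lnot p1):
        \lnot \lnot \lnot p3: drop double negation, giving \lnot p3.
        \lnot (p2 \leftrightarrow p2): β-rule — branch into p2, \lnot p2  //  \lnot p2, p2.
          branch 1.2.1 (add p2, \lnot p2):
            × closes — contains both p2 and \lnot p2.
          branch 1.2.2 (add \lnot p2, p2):
            × closes — contains both p2 and \lnot p2.
  branch 2 (add \lnot (p2 \to p5), \lnot p2):
    \lnot (p2 \to p5): α-rule — add p2, \lnot p5.
    × closes — contains both p2 and \lnot p2.
All 5 branches close.
Every branch closed, so the premises entail the conclusion.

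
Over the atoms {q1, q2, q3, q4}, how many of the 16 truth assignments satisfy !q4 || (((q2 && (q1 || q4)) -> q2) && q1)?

12

Initial set: {(!q4 || (((q2 && (q1 || q4)) -> q2) && q1))}.
(!q4 || (((q2 && (q1 || q4)) -> q2) && q1)): β-rule — branch into !q4  //  (((q2 && (q1 || q4)) -> q2) && q1).
  branch 1 (add !q4):
    ○ open, literals {q4=0}.
  branch 2 (add (((q2 && (q1 || q4)) -> q2) && q1)):
    (((q2 && (q1 || q4)) -> q2) && q1): α-rule — add ((q2 && (q1 || q4)) -> q2), q1.
    ((q2 && (q1 || q4)) -> q2): β-rule — branch into !(q2 && (q1 || q4))  //  q2.
      branch 2.1 (add !(q2 && (q1 || q4))):
        !(q2 && (q1 || q4)): β-rule — branch into !q2  //  !(q1 || q4).
          branch 2.1.1 (add !q2):
            ○ open, literals {q1=1, q2=0}.
          branch 2.1.2 (add !(q1 || q4)):
            !(q1 || q4): α-rule — add !q1, !q4.
            × closes — contains both q1 and !q1.
      branch 2.2 (add q2):
        ○ open, literals {q1=1, q2=1}.
1 branch closed, 3 open.
Each open branch fixes some atoms; the unmentioned ones are free. Counting distinct full assignments: branch {q4=0} (q1, q2, q3) contributes 8 new; branch {q1=1, q2=0} (q3, q4) contributes 2 new; branch {q1=1, q2=1} (q3, q4) contributes 2 new. Total: 12.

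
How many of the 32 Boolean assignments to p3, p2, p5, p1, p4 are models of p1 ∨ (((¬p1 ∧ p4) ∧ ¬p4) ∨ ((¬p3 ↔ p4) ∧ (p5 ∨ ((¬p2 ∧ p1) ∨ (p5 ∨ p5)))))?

Initial set: {T (p1 ∨ (((¬p1 ∧ p4) ∧ ¬p4) ∨ ((¬p3 ↔ p4) ∧ (p5 ∨ ((¬p2 ∧ p1) ∨ (p5 ∨ p5))))))}.
T (p1 ∨ (((¬p1 ∧ p4) ∧ ¬p4) ∨ ((¬p3 ↔ p4) ∧ (p5 ∨ ((¬p2 ∧ p1) ∨ (p5 ∨ p5)))))): β-rule — branch into T p1  //  T (((¬p1 ∧ p4) ∧ ¬p4) ∨ ((¬p3 ↔ p4) ∧ (p5 ∨ ((¬p2 ∧ p1) ∨ (p5 ∨ p5))))).
  branch 1 (add T p1):
    ○ open, literals {p1=1}.
  branch 2 (add T (((¬p1 ∧ p4) ∧ ¬p4) ∨ ((¬p3 ↔ p4) ∧ (p5 ∨ ((¬p2 ∧ p1) ∨ (p5 ∨ p5)))))):
    T (((¬p1 ∧ p4) ∧ ¬p4) ∨ ((¬p3 ↔ p4) ∧ (p5 ∨ ((¬p2 ∧ p1) ∨ (p5 ∨ p5))))): β-rule — branch into T ((¬p1 ∧ p4) ∧ ¬p4)  //  T ((¬p3 ↔ p4) ∧ (p5 ∨ ((¬p2 ∧ p1) ∨ (p5 ∨ p5)))).
      branch 2.1 (add T ((¬p1 ∧ p4) ∧ ¬p4)):
        T ((¬p1 ∧ p4) ∧ ¬p4): α-rule — add T (¬p1 ∧ p4), T ¬p4.
        T (¬p1 ∧ p4): α-rule — add T ¬p1, T p4.
        × closes — contains both p4 and ¬p4.
      branch 2.2 (add T ((¬p3 ↔ p4) ∧ (p5 ∨ ((¬p2 ∧ p1) ∨ (p5 ∨ p5))))):
        T ((¬p3 ↔ p4) ∧ (p5 ∨ ((¬p2 ∧ p1) ∨ (p5 ∨ p5)))): α-rule — add T (¬p3 ↔ p4), T (p5 ∨ ((¬p2 ∧ p1) ∨ (p5 ∨ p5))).
        T (¬p3 ↔ p4): β-rule — branch into T ¬p3, T p4  //  F ¬p3, F p4.
          branch 2.2.1 (add T ¬p3, T p4):
            T (p5 ∨ ((¬p2 ∧ p1) ∨ (p5 ∨ p5))): β-rule — branch into T p5  //  T ((¬p2 ∧ p1) ∨ (p5 ∨ p5)).
              branch 2.2.1.1 (add T p5):
                ○ open, literals {p3=0, p4=1, p5=1}.
              branch 2.2.1.2 (add T ((¬p2 ∧ p1) ∨ (p5 ∨ p5))):
                T ((¬p2 ∧ p1) ∨ (p5 ∨ p5)): β-rule — branch into T (¬p2 ∧ p1)  //  T (p5 ∨ p5).
                  branch 2.2.1.2.1 (add T (¬p2 ∧ p1)):
                    T (¬p2 ∧ p1): α-rule — add T ¬p2, T p1.
                    ○ open, literals {p1=1, p2=0, p3=0, p4=1}.
                  branch 2.2.1.2.2 (add T (p5 ∨ p5)):
                    T (p5 ∨ p5): β-rule — branch into T p5  //  T p5.
                      branch 2.2.1.2.2.1 (add T p5):
                        ○ open, literals {p3=0, p4=1, p5=1}.
                      branch 2.2.1.2.2.2 (add T p5):
                        ○ open, literals {p3=0, p4=1, p5=1}.
          branch 2.2.2 (add F ¬p3, F p4):
            T (p5 ∨ ((¬p2 ∧ p1) ∨ (p5 ∨ p5))): β-rule — branch into T p5  //  T ((¬p2 ∧ p1) ∨ (p5 ∨ p5)).
              branch 2.2.2.1 (add T p5):
                ○ open, literals {p3=1, p4=0, p5=1}.
              branch 2.2.2.2 (add T ((¬p2 ∧ p1) ∨ (p5 ∨ p5))):
                T ((¬p2 ∧ p1) ∨ (p5 ∨ p5)): β-rule — branch into T (¬p2 ∧ p1)  //  T (p5 ∨ p5).
                  branch 2.2.2.2.1 (add T (¬p2 ∧ p1)):
                    T (¬p2 ∧ p1): α-rule — add T ¬p2, T p1.
                    ○ open, literals {p1=1, p2=0, p3=1, p4=0}.
                  branch 2.2.2.2.2 (add T (p5 ∨ p5)):
                    T (p5 ∨ p5): β-rule — branch into T p5  //  T p5.
                      branch 2.2.2.2.2.1 (add T p5):
                        ○ open, literals {p3=1, p4=0, p5=1}.
                      branch 2.2.2.2.2.2 (add T p5):
                        ○ open, literals {p3=1, p4=0, p5=1}.
1 branch closed, 9 open.
Each open branch fixes some atoms; the unmentioned ones are free. Counting distinct full assignments: branch {p1=1} (p3, p2, p5, p4) contributes 16 new; branch {p3=0, p4=1, p5=1} (p2, p1) contributes 2 new; branch {p1=1, p2=0, p3=0, p4=1} (p5) contributes 0 new; branch {p3=0, p4=1, p5=1} (p2, p1) contributes 0 new; branch {p3=0, p4=1, p5=1} (p2, p1) contributes 0 new; branch {p3=1, p4=0, p5=1} (p2, p1) contributes 2 new; branch {p1=1, p2=0, p3=1, p4=0} (p5) contributes 0 new; branch {p3=1, p4=0, p5=1} (p2, p1) contributes 0 new; branch {p3=1, p4=0, p5=1} (p2, p1) contributes 0 new. Total: 20.

20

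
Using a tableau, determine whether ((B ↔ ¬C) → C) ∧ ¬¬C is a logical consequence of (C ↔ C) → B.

Initial set: {T ((C ↔ C) → B); F (((B ↔ ¬C) → C) ∧ ¬¬C)}.
T ((C ↔ C) → B): β-rule — branch into F (C ↔ C)  //  T B.
  branch 1 (add F (C ↔ C)):
    F (((B ↔ ¬C) → C) ∧ ¬¬C): β-rule — branch into F ((B ↔ ¬C) → C)  //  F ¬¬C.
      branch 1.1 (add F ((B ↔ ¬C) → C)):
        F ((B ↔ ¬C) → C): α-rule — add T (B ↔ ¬C), F C.
        F (C ↔ C): β-rule — branch into T C, F C  //  F C, T C.
          branch 1.1.1 (add T C, F C):
            × closes — contains both C and ¬C.
          branch 1.1.2 (add F C, T C):
            × closes — contains both C and ¬C.
      branch 1.2 (add F ¬¬C):
        F ¬¬C: drop double negation, giving F C.
        F (C ↔ C): β-rule — branch into T C, F C  //  F C, T C.
          branch 1.2.1 (add T C, F C):
            × closes — contains both C and ¬C.
          branch 1.2.2 (add F C, T C):
            × closes — contains both C and ¬C.
  branch 2 (add T B):
    F (((B ↔ ¬C) → C) ∧ ¬¬C): β-rule — branch into F ((B ↔ ¬C) → C)  //  F ¬¬C.
      branch 2.1 (add F ((B ↔ ¬C) → C)):
        F ((B ↔ ¬C) → C): α-rule — add T (B ↔ ¬C), F C.
        T (B ↔ ¬C): β-rule — branch into T B, T ¬C  //  F B, F ¬C.
          branch 2.1.1 (add T B, T ¬C):
            ○ open, literals {B=T, C=F}.
          branch 2.1.2 (add F B, F ¬C):
            × closes — contains both B and ¬B.
      branch 2.2 (add F ¬¬C):
        F ¬¬C: drop double negation, giving F C.
        ○ open, literals {B=T, C=F}.
5 branches closed, 2 open.
An open branch gives a countermodel: B=T, C=F (unmentioned atoms arbitrary); the premises hold there but the conclusion fails.

No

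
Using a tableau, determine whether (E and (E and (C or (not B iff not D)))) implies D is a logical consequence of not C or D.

No

Initial set: {(not C or D); not ((E and (E and (C or (not B iff not D)))) implies D)}.
not ((E and (E and (C or (not B iff not D)))) implies D): α-rule — add (E and (E and (C or (not B iff not D)))), not D.
(E and (E and (C or (not B iff not D)))): α-rule — add E, (E and (C or (not B iff not D))).
(E and (C or (not B iff not D))): α-rule — add E, (C or (not B iff not D)).
(not C or D): β-rule — branch into not C  //  D.
  branch 1 (add not C):
    (C or (not B iff not D)): β-rule — branch into C  //  (not B iff not D).
      branch 1.1 (add C):
        × closes — contains both C and not C.
      branch 1.2 (add (not B iff not D)):
        (not B iff not D): β-rule — branch into not B, not D  //  not not B, not not D.
          branch 1.2.1 (add not B, not D):
            ○ open, literals {B=F, C=F, D=F, E=T}.
          branch 1.2.2 (add not not B, not not D):
            × closes — contains both D and not D.
  branch 2 (add D):
    × closes — contains both D and not D.
3 branches closed, 1 open.
An open branch gives a countermodel: B=F, C=F, D=F, E=T (unmentioned atoms arbitrary); the premises hold there but the conclusion fails.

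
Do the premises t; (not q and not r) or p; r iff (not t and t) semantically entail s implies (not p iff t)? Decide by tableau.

Initial set: {t; ((not q and not r) or p); (r iff (not t and t)); not (s implies (not p iff t))}.
not (s implies (not p iff t)): α-rule — add s, not (not p iff t).
((not q and not r) or p): β-rule — branch into (not q and not r)  //  p.
  branch 1 (add (not q and not r)):
    (not q and not r): α-rule — add not q, not r.
    (r iff (not t and t)): β-rule — branch into r, (not t and t)  //  not r, not (not t and t).
      branch 1.1 (add r, (not t and t)):
        × closes — contains both r and not r.
      branch 1.2 (add not r, not (not t and t)):
        not (not p iff t): β-rule — branch into not p, not t  //  not not p, t.
          branch 1.2.1 (add not p, not t):
            × closes — contains both t and not t.
          branch 1.2.2 (add not not p, t):
            not (not t and t): β-rule — branch into not not t  //  not t.
              branch 1.2.2.1 (add not not t):
                ○ open, literals {p=1, q=0, r=0, s=1, t=1}.
              branch 1.2.2.2 (add not t):
                × closes — contains both t and not t.
  branch 2 (add p):
    (r iff (not t and t)): β-rule — branch into r, (not t and t)  //  not r, not (not t and t).
      branch 2.1 (add r, (not t and t)):
        (not t and t): α-rule — add not t, t.
        × closes — contains both t and not t.
      branch 2.2 (add not r, not (not t and t)):
        not (not p iff t): β-rule — branch into not p, not t  //  not not p, t.
          branch 2.2.1 (add not p, not t):
            × closes — contains both p and not p.
          branch 2.2.2 (add not not p, t):
            not (not t and t): β-rule — branch into not not t  //  not t.
              branch 2.2.2.1 (add not not t):
                ○ open, literals {p=1, r=0, s=1, t=1}.
              branch 2.2.2.2 (add not t):
                × closes — contains both t and not t.
6 branches closed, 2 open.
An open branch gives a countermodel: p=1, q=0, r=0, s=1, t=1 (unmentioned atoms arbitrary); the premises hold there but the conclusion fails.

No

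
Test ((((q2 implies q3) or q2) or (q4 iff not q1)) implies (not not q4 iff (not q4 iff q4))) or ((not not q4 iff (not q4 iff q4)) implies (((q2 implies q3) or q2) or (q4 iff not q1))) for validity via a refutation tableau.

Valid

Assume the negation and expand:
Initial set: {not (((((q2 implies q3) or q2) or (q4 iff not q1)) implies (not not q4 iff (not q4 iff q4))) or ((not not q4 iff (not q4 iff q4)) implies (((q2 implies q3) or q2) or (q4 iff not q1))))}.
not (((((q2 implies q3) or q2) or (q4 iff not q1)) implies (not not q4 iff (not q4 iff q4))) or ((not not q4 iff (not q4 iff q4)) implies (((q2 implies q3) or q2) or (q4 iff not q1)))): α-rule — add not ((((q2 implies q3) or q2) or (q4 iff not q1)) implies (not not q4 iff (not q4 iff q4))), not ((not not q4 iff (not q4 iff q4)) implies (((q2 implies q3) or q2) or (q4 iff not q1))).
not ((((q2 implies q3) or q2) or (q4 iff not q1)) implies (not not q4 iff (not q4 iff q4))): α-rule — add (((q2 implies q3) or q2) or (q4 iff not q1)), not (not not q4 iff (not q4 iff q4)).
not ((not not q4 iff (not q4 iff q4)) implies (((q2 implies q3) or q2) or (q4 iff not q1))): α-rule — add (not not q4 iff (not q4 iff q4)), not (((q2 implies q3) or q2) or (q4 iff not q1)).
not (((q2 implies q3) or q2) or (q4 iff not q1)): α-rule — add not ((q2 implies q3) or q2), not (q4 iff not q1).
not ((q2 implies q3) or q2): α-rule — add not (q2 implies q3), not q2.
not (q2 implies q3): α-rule — add q2, not q3.
× closes — contains both q2 and not q2.
All 1 branch closes.
Every branch closed, so the negation is unsatisfiable and the formula is valid.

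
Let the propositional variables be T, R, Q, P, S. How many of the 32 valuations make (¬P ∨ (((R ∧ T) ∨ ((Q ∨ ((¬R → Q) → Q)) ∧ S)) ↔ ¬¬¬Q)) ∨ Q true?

28

Initial set: {((¬P ∨ (((R ∧ T) ∨ ((Q ∨ ((¬R → Q) → Q)) ∧ S)) ↔ ¬¬¬Q)) ∨ Q)}.
((¬P ∨ (((R ∧ T) ∨ ((Q ∨ ((¬R → Q) → Q)) ∧ S)) ↔ ¬¬¬Q)) ∨ Q): β-rule — branch into (¬P ∨ (((R ∧ T) ∨ ((Q ∨ ((¬R → Q) → Q)) ∧ S)) ↔ ¬¬¬Q))  //  Q.
  branch 1 (add (¬P ∨ (((R ∧ T) ∨ ((Q ∨ ((¬R → Q) → Q)) ∧ S)) ↔ ¬¬¬Q))):
    (¬P ∨ (((R ∧ T) ∨ ((Q ∨ ((¬R → Q) → Q)) ∧ S)) ↔ ¬¬¬Q)): β-rule — branch into ¬P  //  (((R ∧ T) ∨ ((Q ∨ ((¬R → Q) → Q)) ∧ S)) ↔ ¬¬¬Q).
      branch 1.1 (add ¬P):
        ○ open, literals {P=F}.
      branch 1.2 (add (((R ∧ T) ∨ ((Q ∨ ((¬R → Q) → Q)) ∧ S)) ↔ ¬¬¬Q)):
        (((R ∧ T) ∨ ((Q ∨ ((¬R → Q) → Q)) ∧ S)) ↔ ¬¬¬Q): β-rule — branch into ((R ∧ T) ∨ ((Q ∨ ((¬R → Q) → Q)) ∧ S)), ¬¬¬Q  //  ¬((R ∧ T) ∨ ((Q ∨ ((¬R → Q) → Q)) ∧ S)), ¬¬¬¬Q.
          branch 1.2.1 (add ((R ∧ T) ∨ ((Q ∨ ((¬R → Q) → Q)) ∧ S)), ¬¬¬Q):
            ¬¬¬Q: drop double negation, giving ¬Q.
            ((R ∧ T) ∨ ((Q ∨ ((¬R → Q) → Q)) ∧ S)): β-rule — branch into (R ∧ T)  //  ((Q ∨ ((¬R → Q) → Q)) ∧ S).
              branch 1.2.1.1 (add (R ∧ T)):
                (R ∧ T): α-rule — add R, T.
                ○ open, literals {Q=F, R=T, T=T}.
              branch 1.2.1.2 (add ((Q ∨ ((¬R → Q) → Q)) ∧ S)):
                ((Q ∨ ((¬R → Q) → Q)) ∧ S): α-rule — add (Q ∨ ((¬R → Q) → Q)), S.
                (Q ∨ ((¬R → Q) → Q)): β-rule — branch into Q  //  ((¬R → Q) → Q).
                  branch 1.2.1.2.1 (add Q):
                    × closes — contains both Q and ¬Q.
                  branch 1.2.1.2.2 (add ((¬R → Q) → Q)):
                    ((¬R → Q) → Q): β-rule — branch into ¬(¬R → Q)  //  Q.
                      branch 1.2.1.2.2.1 (add ¬(¬R → Q)):
                        ¬(¬R → Q): α-rule — add ¬R, ¬Q.
                        ○ open, literals {Q=F, R=F, S=T}.
                      branch 1.2.1.2.2.2 (add Q):
                        × closes — contains both Q and ¬Q.
          branch 1.2.2 (add ¬((R ∧ T) ∨ ((Q ∨ ((¬R → Q) → Q)) ∧ S)), ¬¬¬¬Q):
            ¬((R ∧ T) ∨ ((Q ∨ ((¬R → Q) → Q)) ∧ S)): α-rule — add ¬(R ∧ T), ¬((Q ∨ ((¬R → Q) → Q)) ∧ S).
            ¬¬¬¬Q: drop double negation, giving ¬¬Q.
            ¬(R ∧ T): β-rule — branch into ¬R  //  ¬T.
              branch 1.2.2.1 (add ¬R):
                ¬((Q ∨ ((¬R → Q) → Q)) ∧ S): β-rule — branch into ¬(Q ∨ ((¬R → Q) → Q))  //  ¬S.
                  branch 1.2.2.1.1 (add ¬(Q ∨ ((¬R → Q) → Q))):
                    ¬(Q ∨ ((¬R → Q) → Q)): α-rule — add ¬Q, ¬((¬R → Q) → Q).
                    × closes — contains both Q and ¬Q.
                  branch 1.2.2.1.2 (add ¬S):
                    ○ open, literals {Q=T, R=F, S=F}.
              branch 1.2.2.2 (add ¬T):
                ¬((Q ∨ ((¬R → Q) → Q)) ∧ S): β-rule — branch into ¬(Q ∨ ((¬R → Q) → Q))  //  ¬S.
                  branch 1.2.2.2.1 (add ¬(Q ∨ ((¬R → Q) → Q))):
                    ¬(Q ∨ ((¬R → Q) → Q)): α-rule — add ¬Q, ¬((¬R → Q) → Q).
                    × closes — contains both Q and ¬Q.
                  branch 1.2.2.2.2 (add ¬S):
                    ○ open, literals {Q=T, S=F, T=F}.
  branch 2 (add Q):
    ○ open, literals {Q=T}.
4 branches closed, 6 open.
Each open branch fixes some atoms; the unmentioned ones are free. Counting distinct full assignments: branch {P=F} (T, R, Q, S) contributes 16 new; branch {Q=F, R=T, T=T} (P, S) contributes 2 new; branch {Q=F, R=F, S=T} (T, P) contributes 2 new; branch {Q=T, R=F, S=F} (T, P) contributes 2 new; branch {Q=T, S=F, T=F} (R, P) contributes 1 new; branch {Q=T} (T, R, P, S) contributes 5 new. Total: 28.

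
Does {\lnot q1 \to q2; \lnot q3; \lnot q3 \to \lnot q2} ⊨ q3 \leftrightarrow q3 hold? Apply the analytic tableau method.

Initial set: {(\lnot q1 \to q2); \lnot q3; (\lnot q3 \to \lnot q2); \lnot (q3 \leftrightarrow q3)}.
(\lnot q1 \to q2): β-rule — branch into \lnot \lnot q1  //  q2.
  branch 1 (add \lnot \lnot q1):
    (\lnot q3 \to \lnot q2): β-rule — branch into \lnot \lnot q3  //  \lnot q2.
      branch 1.1 (add \lnot \lnot q3):
        × closes — contains both q3 and \lnot q3.
      branch 1.2 (add \lnot q2):
        \lnot (q3 \leftrightarrow q3): β-rule — branch into q3, \lnot q3  //  \lnot q3, q3.
          branch 1.2.1 (add q3, \lnot q3):
            × closes — contains both q3 and \lnot q3.
          branch 1.2.2 (add \lnot q3, q3):
            × closes — contains both q3 and \lnot q3.
  branch 2 (add q2):
    (\lnot q3 \to \lnot q2): β-rule — branch into \lnot \lnot q3  //  \lnot q2.
      branch 2.1 (add \lnot \lnot q3):
        × closes — contains both q3 and \lnot q3.
      branch 2.2 (add \lnot q2):
        × closes — contains both q2 and \lnot q2.
All 5 branches close.
Every branch closed, so the premises entail the conclusion.

Yes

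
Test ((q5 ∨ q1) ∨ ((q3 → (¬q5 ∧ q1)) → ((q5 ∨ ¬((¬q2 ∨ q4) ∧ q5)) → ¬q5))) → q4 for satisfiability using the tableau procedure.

Initial set: {T (((q5 ∨ q1) ∨ ((q3 → (¬q5 ∧ q1)) → ((q5 ∨ ¬((¬q2 ∨ q4) ∧ q5)) → ¬q5))) → q4)}.
T (((q5 ∨ q1) ∨ ((q3 → (¬q5 ∧ q1)) → ((q5 ∨ ¬((¬q2 ∨ q4) ∧ q5)) → ¬q5))) → q4): β-rule — branch into F ((q5 ∨ q1) ∨ ((q3 → (¬q5 ∧ q1)) → ((q5 ∨ ¬((¬q2 ∨ q4) ∧ q5)) → ¬q5)))  //  T q4.
  branch 1 (add F ((q5 ∨ q1) ∨ ((q3 → (¬q5 ∧ q1)) → ((q5 ∨ ¬((¬q2 ∨ q4) ∧ q5)) → ¬q5)))):
    F ((q5 ∨ q1) ∨ ((q3 → (¬q5 ∧ q1)) → ((q5 ∨ ¬((¬q2 ∨ q4) ∧ q5)) → ¬q5))): α-rule — add F (q5 ∨ q1), F ((q3 → (¬q5 ∧ q1)) → ((q5 ∨ ¬((¬q2 ∨ q4) ∧ q5)) → ¬q5)).
    F (q5 ∨ q1): α-rule — add F q5, F q1.
    F ((q3 → (¬q5 ∧ q1)) → ((q5 ∨ ¬((¬q2 ∨ q4) ∧ q5)) → ¬q5)): α-rule — add T (q3 → (¬q5 ∧ q1)), F ((q5 ∨ ¬((¬q2 ∨ q4) ∧ q5)) → ¬q5).
    F ((q5 ∨ ¬((¬q2 ∨ q4) ∧ q5)) → ¬q5): α-rule — add T (q5 ∨ ¬((¬q2 ∨ q4) ∧ q5)), F ¬q5.
    × closes — contains both q5 and ¬q5.
  branch 2 (add T q4):
    ○ open, literals {q4=1}.
1 branch closed, 1 open.
An open branch gives a satisfying assignment: q4=1.

Satisfiable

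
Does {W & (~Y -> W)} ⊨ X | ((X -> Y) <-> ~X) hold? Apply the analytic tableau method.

Yes

Initial set: {(W & (~Y -> W)); ~(X | ((X -> Y) <-> ~X))}.
(W & (~Y -> W)): α-rule — add W, (~Y -> W).
~(X | ((X -> Y) <-> ~X)): α-rule — add ~X, ~((X -> Y) <-> ~X).
(~Y -> W): β-rule — branch into ~~Y  //  W.
  branch 1 (add ~~Y):
    ~((X -> Y) <-> ~X): β-rule — branch into (X -> Y), ~~X  //  ~(X -> Y), ~X.
      branch 1.1 (add (X -> Y), ~~X):
        × closes — contains both X and ~X.
      branch 1.2 (add ~(X -> Y), ~X):
        ~(X -> Y): α-rule — add X, ~Y.
        × closes — contains both X and ~X.
  branch 2 (add W):
    ~((X -> Y) <-> ~X): β-rule — branch into (X -> Y), ~~X  //  ~(X -> Y), ~X.
      branch 2.1 (add (X -> Y), ~~X):
        × closes — contains both X and ~X.
      branch 2.2 (add ~(X -> Y), ~X):
        ~(X -> Y): α-rule — add X, ~Y.
        × closes — contains both X and ~X.
All 4 branches close.
Every branch closed, so the premises entail the conclusion.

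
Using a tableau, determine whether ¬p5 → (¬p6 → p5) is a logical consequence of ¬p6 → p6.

Yes

Initial set: {T (¬p6 → p6); F (¬p5 → (¬p6 → p5))}.
F (¬p5 → (¬p6 → p5)): α-rule — add T ¬p5, F (¬p6 → p5).
F (¬p6 → p5): α-rule — add T ¬p6, F p5.
T (¬p6 → p6): β-rule — branch into F ¬p6  //  T p6.
  branch 1 (add F ¬p6):
    × closes — contains both p6 and ¬p6.
  branch 2 (add T p6):
    × closes — contains both p6 and ¬p6.
All 2 branches close.
Every branch closed, so the premises entail the conclusion.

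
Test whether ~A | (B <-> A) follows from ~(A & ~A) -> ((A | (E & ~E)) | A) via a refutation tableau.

No

Initial set: {(~(A & ~A) -> ((A | (E & ~E)) | A)); ~(~A | (B <-> A))}.
~(~A | (B <-> A)): α-rule — add ~~A, ~(B <-> A).
(~(A & ~A) -> ((A | (E & ~E)) | A)): β-rule — branch into ~~(A & ~A)  //  ((A | (E & ~E)) | A).
  branch 1 (add ~~(A & ~A)):
    ~~(A & ~A): α-rule — add A, ~A.
    × closes — contains both A and ~A.
  branch 2 (add ((A | (E & ~E)) | A)):
    ~(B <-> A): β-rule — branch into B, ~A  //  ~B, A.
      branch 2.1 (add B, ~A):
        × closes — contains both A and ~A.
      branch 2.2 (add ~B, A):
        ((A | (E & ~E)) | A): β-rule — branch into (A | (E & ~E))  //  A.
          branch 2.2.1 (add (A | (E & ~E))):
            (A | (E & ~E)): β-rule — branch into A  //  (E & ~E).
              branch 2.2.1.1 (add A):
                ○ open, literals {A=1, B=0}.
              branch 2.2.1.2 (add (E & ~E)):
                (E & ~E): α-rule — add E, ~E.
                × closes — contains both E and ~E.
          branch 2.2.2 (add A):
            ○ open, literals {A=1, B=0}.
3 branches closed, 2 open.
An open branch gives a countermodel: A=1, B=0 (unmentioned atoms arbitrary); the premises hold there but the conclusion fails.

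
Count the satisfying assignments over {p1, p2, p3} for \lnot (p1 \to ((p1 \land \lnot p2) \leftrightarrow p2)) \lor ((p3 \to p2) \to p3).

Initial set: {(\lnot (p1 \to ((p1 \land \lnot p2) \leftrightarrow p2)) \lor ((p3 \to p2) \to p3))}.
(\lnot (p1 \to ((p1 \land \lnot p2) \leftrightarrow p2)) \lor ((p3 \to p2) \to p3)): β-rule — branch into \lnot (p1 \to ((p1 \land \lnot p2) \leftrightarrow p2))  //  ((p3 \to p2) \to p3).
  branch 1 (add \lnot (p1 \to ((p1 \land \lnot p2) \leftrightarrow p2))):
    \lnot (p1 \to ((p1 \land \lnot p2) \leftrightarrow p2)): α-rule — add p1, \lnot ((p1 \land \lnot p2) \leftrightarrow p2).
    \lnot ((p1 \land \lnot p2) \leftrightarrow p2): β-rule — branch into (p1 \land \lnot p2), \lnot p2  //  \lnot (p1 \land \lnot p2), p2.
      branch 1.1 (add (p1 \land \lnot p2), \lnot p2):
        (p1 \land \lnot p2): α-rule — add p1, \lnot p2.
        ○ open, literals {p1=true, p2=false}.
      branch 1.2 (add \lnot (p1 \land \lnot p2), p2):
        \lnot (p1 \land \lnot p2): β-rule — branch into \lnot p1  //  \lnot \lnot p2.
          branch 1.2.1 (add \lnot p1):
            × closes — contains both p1 and \lnot p1.
          branch 1.2.2 (add \lnot \lnot p2):
            ○ open, literals {p1=true, p2=true}.
  branch 2 (add ((p3 \to p2) \to p3)):
    ((p3 \to p2) \to p3): β-rule — branch into \lnot (p3 \to p2)  //  p3.
      branch 2.1 (add \lnot (p3 \to p2)):
        \lnot (p3 \to p2): α-rule — add p3, \lnot p2.
        ○ open, literals {p2=false, p3=true}.
      branch 2.2 (add p3):
        ○ open, literals {p3=true}.
1 branch closed, 4 open.
Each open branch fixes some atoms; the unmentioned ones are free. Counting distinct full assignments: branch {p1=true, p2=false} (p3) contributes 2 new; branch {p1=true, p2=true} (p3) contributes 2 new; branch {p2=false, p3=true} (p1) contributes 1 new; branch {p3=true} (p1, p2) contributes 1 new. Total: 6.

6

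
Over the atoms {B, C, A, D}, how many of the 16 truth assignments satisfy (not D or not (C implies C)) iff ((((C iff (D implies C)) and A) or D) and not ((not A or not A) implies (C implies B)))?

7

Initial set: {((not D or not (C implies C)) iff ((((C iff (D implies C)) and A) or D) and not ((not A or not A) implies (C implies B))))}.
((not D or not (C implies C)) iff ((((C iff (D implies C)) and A) or D) and not ((not A or not A) implies (C implies B)))): β-rule — branch into (not D or not (C implies C)), ((((C iff (D implies C)) and A) or D) and not ((not A or not A) implies (C implies B)))  //  not (not D or not (C implies C)), not ((((C iff (D implies C)) and A) or D) and not ((not A or not A) implies (C implies B))).
  branch 1 (add (not D or not (C implies C)), ((((C iff (D implies C)) and A) or D) and not ((not A or not A) implies (C implies B)))):
    ((((C iff (D implies C)) and A) or D) and not ((not A or not A) implies (C implies B))): α-rule — add (((C iff (D implies C)) and A) or D), not ((not A or not A) implies (C implies B)).
    not ((not A or not A) implies (C implies B)): α-rule — add (not A or not A), not (C implies B).
    not (C implies B): α-rule — add C, not B.
    (not D or not (C implies C)): β-rule — branch into not D  //  not (C implies C).
      branch 1.1 (add not D):
        (((C iff (D implies C)) and A) or D): β-rule — branch into ((C iff (D implies C)) and A)  //  D.
          branch 1.1.1 (add ((C iff (D implies C)) and A)):
            ((C iff (D implies C)) and A): α-rule — add (C iff (D implies C)), A.
            (not A or not A): β-rule — branch into not A  //  not A.
              branch 1.1.1.1 (add not A):
                × closes — contains both A and not A.
              branch 1.1.1.2 (add not A):
                × closes — contains both A and not A.
          branch 1.1.2 (add D):
            × closes — contains both D and not D.
      branch 1.2 (add not (C implies C)):
        not (C implies C): α-rule — add C, not C.
        × closes — contains both C and not C.
  branch 2 (add not (not D or not (C implies C)), not ((((C iff (D implies C)) and A) or D) and not ((not A or not A) implies (C implies B)))):
    not (not D or not (C implies C)): α-rule — add not not D, not not (C implies C).
    not ((((C iff (D implies C)) and A) or D) and not ((not A or not A) implies (C implies B))): β-rule — branch into not (((C iff (D implies C)) and A) or D)  //  not not ((not A or not A) implies (C implies B)).
      branch 2.1 (add not (((C iff (D implies C)) and A) or D)):
        not (((C iff (D implies C)) and A) or D): α-rule — add not ((C iff (D implies C)) and A), not D.
        × closes — contains both D and not D.
      branch 2.2 (add not not ((not A or not A) implies (C implies B))):
        not not (C implies C): β-rule — branch into not C  //  C.
          branch 2.2.1 (add not C):
            not not ((not A or not A) implies (C implies B)): β-rule — branch into not (not A or not A)  //  (C implies B).
              branch 2.2.1.1 (add not (not A or not A)):
                not (not A or not A): α-rule — add not not A, not not A.
                ○ open, literals {A=T, C=F, D=T}.
              branch 2.2.1.2 (add (C implies B)):
                (C implies B): β-rule — branch into not C  //  B.
                  branch 2.2.1.2.1 (add not C):
                    ○ open, literals {C=F, D=T}.
                  branch 2.2.1.2.2 (add B):
                    ○ open, literals {B=T, C=F, D=T}.
          branch 2.2.2 (add C):
            not not ((not A or not A) implies (C implies B)): β-rule — branch into not (not A or not A)  //  (C implies B).
              branch 2.2.2.1 (add not (not A or not A)):
                not (not A or not A): α-rule — add not not A, not not A.
                ○ open, literals {A=T, C=T, D=T}.
              branch 2.2.2.2 (add (C implies B)):
                (C implies B): β-rule — branch into not C  //  B.
                  branch 2.2.2.2.1 (add not C):
                    × closes — contains both C and not C.
                  branch 2.2.2.2.2 (add B):
                    ○ open, literals {B=T, C=T, D=T}.
6 branches closed, 5 open.
Each open branch fixes some atoms; the unmentioned ones are free. Counting distinct full assignments: branch {A=T, C=F, D=T} (B) contributes 2 new; branch {C=F, D=T} (B, A) contributes 2 new; branch {B=T, C=F, D=T} (A) contributes 0 new; branch {A=T, C=T, D=T} (B) contributes 2 new; branch {B=T, C=T, D=T} (A) contributes 1 new. Total: 7.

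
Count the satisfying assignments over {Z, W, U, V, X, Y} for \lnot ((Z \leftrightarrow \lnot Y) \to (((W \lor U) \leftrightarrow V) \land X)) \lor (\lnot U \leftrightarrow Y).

44

Initial set: {T (\lnot ((Z \leftrightarrow \lnot Y) \to (((W \lor U) \leftrightarrow V) \land X)) \lor (\lnot U \leftrightarrow Y))}.
T (\lnot ((Z \leftrightarrow \lnot Y) \to (((W \lor U) \leftrightarrow V) \land X)) \lor (\lnot U \leftrightarrow Y)): β-rule — branch into T \lnot ((Z \leftrightarrow \lnot Y) \to (((W \lor U) \leftrightarrow V) \land X))  //  T (\lnot U \leftrightarrow Y).
  branch 1 (add T \lnot ((Z \leftrightarrow \lnot Y) \to (((W \lor U) \leftrightarrow V) \land X))):
    T \lnot ((Z \leftrightarrow \lnot Y) \to (((W \lor U) \leftrightarrow V) \land X)): α-rule — add T (Z \leftrightarrow \lnot Y), F (((W \lor U) \leftrightarrow V) \land X).
    T (Z \leftrightarrow \lnot Y): β-rule — branch into T Z, T \lnot Y  //  F Z, F \lnot Y.
      branch 1.1 (add T Z, T \lnot Y):
        F (((W \lor U) \leftrightarrow V) \land X): β-rule — branch into F ((W \lor U) \leftrightarrow V)  //  F X.
          branch 1.1.1 (add F ((W \lor U) \leftrightarrow V)):
            F ((W \lor U) \leftrightarrow V): β-rule — branch into T (W \lor U), F V  //  F (W \lor U), T V.
              branch 1.1.1.1 (add T (W \lor U), F V):
                T (W \lor U): β-rule — branch into T W  //  T U.
                  branch 1.1.1.1.1 (add T W):
                    ○ open, literals {V=F, W=T, Y=F, Z=T}.
                  branch 1.1.1.1.2 (add T U):
                    ○ open, literals {U=T, V=F, Y=F, Z=T}.
              branch 1.1.1.2 (add F (W \lor U), T V):
                F (W \lor U): α-rule — add F W, F U.
                ○ open, literals {U=F, V=T, W=F, Y=F, Z=T}.
          branch 1.1.2 (add F X):
            ○ open, literals {X=F, Y=F, Z=T}.
      branch 1.2 (add F Z, F \lnot Y):
        F (((W \lor U) \leftrightarrow V) \land X): β-rule — branch into F ((W \lor U) \leftrightarrow V)  //  F X.
          branch 1.2.1 (add F ((W \lor U) \leftrightarrow V)):
            F ((W \lor U) \leftrightarrow V): β-rule — branch into T (W \lor U), F V  //  F (W \lor U), T V.
              branch 1.2.1.1 (add T (W \lor U), F V):
                T (W \lor U): β-rule — branch into T W  //  T U.
                  branch 1.2.1.1.1 (add T W):
                    ○ open, literals {V=F, W=T, Y=T, Z=F}.
                  branch 1.2.1.1.2 (add T U):
                    ○ open, literals {U=T, V=F, Y=T, Z=F}.
              branch 1.2.1.2 (add F (W \lor U), T V):
                F (W \lor U): α-rule — add F W, F U.
                ○ open, literals {U=F, V=T, W=F, Y=T, Z=F}.
          branch 1.2.2 (add F X):
            ○ open, literals {X=F, Y=T, Z=F}.
  branch 2 (add T (\lnot U \leftrightarrow Y)):
    T (\lnot U \leftrightarrow Y): β-rule — branch into T \lnot U, T Y  //  F \lnot U, F Y.
      branch 2.1 (add T \lnot U, T Y):
        ○ open, literals {U=F, Y=T}.
      branch 2.2 (add F \lnot U, F Y):
        ○ open, literals {U=T, Y=F}.
0 branches closed, 10 open.
Each open branch fixes some atoms; the unmentioned ones are free. Counting distinct full assignments: branch {V=F, W=T, Y=F, Z=T} (U, X) contributes 4 new; branch {U=T, V=F, Y=F, Z=T} (W, X) contributes 2 new; branch {U=F, V=T, W=F, Y=F, Z=T} (X) contributes 2 new; branch {X=F, Y=F, Z=T} (W, U, V) contributes 4 new; branch {V=F, W=T, Y=T, Z=F} (U, X) contributes 4 new; branch {U=T, V=F, Y=T, Z=F} (W, X) contributes 2 new; branch {U=F, V=T, W=F, Y=T, Z=F} (X) contributes 2 new; branch {X=F, Y=T, Z=F} (W, U, V) contributes 4 new; branch {U=F, Y=T} (Z, W, V, X) contributes 10 new; branch {U=T, Y=F} (Z, W, V, X) contributes 10 new. Total: 44.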